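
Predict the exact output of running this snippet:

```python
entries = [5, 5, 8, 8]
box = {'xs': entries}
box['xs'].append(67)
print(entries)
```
[5, 5, 8, 8, 67]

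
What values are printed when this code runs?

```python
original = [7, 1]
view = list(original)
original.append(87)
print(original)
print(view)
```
[7, 1, 87]
[7, 1]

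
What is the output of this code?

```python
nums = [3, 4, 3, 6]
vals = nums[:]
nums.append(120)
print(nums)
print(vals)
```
[3, 4, 3, 6, 120]
[3, 4, 3, 6]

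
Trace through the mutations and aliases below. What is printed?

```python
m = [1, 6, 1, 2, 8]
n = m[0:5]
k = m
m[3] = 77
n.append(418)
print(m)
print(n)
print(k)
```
[1, 6, 1, 77, 8]
[1, 6, 1, 2, 8, 418]
[1, 6, 1, 77, 8]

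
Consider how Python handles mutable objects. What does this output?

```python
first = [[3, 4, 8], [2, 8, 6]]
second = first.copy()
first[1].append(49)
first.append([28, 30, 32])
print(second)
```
[[3, 4, 8], [2, 8, 6, 49]]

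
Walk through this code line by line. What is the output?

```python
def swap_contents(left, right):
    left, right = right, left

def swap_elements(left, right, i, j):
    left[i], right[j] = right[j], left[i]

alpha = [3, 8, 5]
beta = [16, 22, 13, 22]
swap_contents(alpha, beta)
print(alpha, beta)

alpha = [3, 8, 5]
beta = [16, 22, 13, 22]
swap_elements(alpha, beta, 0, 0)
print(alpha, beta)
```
[3, 8, 5] [16, 22, 13, 22]
[16, 8, 5] [3, 22, 13, 22]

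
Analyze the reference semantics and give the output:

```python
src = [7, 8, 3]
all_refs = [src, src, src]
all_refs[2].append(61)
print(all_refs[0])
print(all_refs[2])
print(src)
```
[7, 8, 3, 61]
[7, 8, 3, 61]
[7, 8, 3, 61]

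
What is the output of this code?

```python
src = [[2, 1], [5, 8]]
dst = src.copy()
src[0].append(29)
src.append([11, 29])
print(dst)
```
[[2, 1, 29], [5, 8]]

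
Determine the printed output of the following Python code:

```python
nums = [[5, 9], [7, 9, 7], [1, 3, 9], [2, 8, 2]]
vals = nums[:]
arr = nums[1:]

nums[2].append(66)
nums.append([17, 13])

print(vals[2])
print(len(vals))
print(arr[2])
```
[1, 3, 9, 66]
4
[2, 8, 2]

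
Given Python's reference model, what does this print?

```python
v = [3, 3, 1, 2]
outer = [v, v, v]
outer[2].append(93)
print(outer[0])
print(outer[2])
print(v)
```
[3, 3, 1, 2, 93]
[3, 3, 1, 2, 93]
[3, 3, 1, 2, 93]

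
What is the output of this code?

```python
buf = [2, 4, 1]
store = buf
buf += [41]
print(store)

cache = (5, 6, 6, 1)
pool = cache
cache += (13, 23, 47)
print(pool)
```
[2, 4, 1, 41]
(5, 6, 6, 1)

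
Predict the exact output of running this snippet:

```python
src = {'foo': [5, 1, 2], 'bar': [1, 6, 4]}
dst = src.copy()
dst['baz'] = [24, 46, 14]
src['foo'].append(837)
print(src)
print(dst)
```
{'foo': [5, 1, 2, 837], 'bar': [1, 6, 4]}
{'foo': [5, 1, 2, 837], 'bar': [1, 6, 4], 'baz': [24, 46, 14]}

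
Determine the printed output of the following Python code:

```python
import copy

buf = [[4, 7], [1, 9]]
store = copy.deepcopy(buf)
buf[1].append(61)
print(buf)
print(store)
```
[[4, 7], [1, 9, 61]]
[[4, 7], [1, 9]]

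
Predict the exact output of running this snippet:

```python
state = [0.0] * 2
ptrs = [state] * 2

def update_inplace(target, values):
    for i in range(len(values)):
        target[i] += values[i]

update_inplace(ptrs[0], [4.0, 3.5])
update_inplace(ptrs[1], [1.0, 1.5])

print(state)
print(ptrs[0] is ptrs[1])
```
[5.0, 5.0]
True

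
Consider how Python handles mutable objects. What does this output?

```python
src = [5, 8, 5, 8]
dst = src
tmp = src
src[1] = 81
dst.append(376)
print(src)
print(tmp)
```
[5, 81, 5, 8, 376]
[5, 81, 5, 8, 376]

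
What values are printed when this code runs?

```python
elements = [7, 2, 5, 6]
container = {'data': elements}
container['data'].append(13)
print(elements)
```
[7, 2, 5, 6, 13]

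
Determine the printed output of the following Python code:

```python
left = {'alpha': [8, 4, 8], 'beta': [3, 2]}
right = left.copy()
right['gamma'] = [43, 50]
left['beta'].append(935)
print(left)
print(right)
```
{'alpha': [8, 4, 8], 'beta': [3, 2, 935]}
{'alpha': [8, 4, 8], 'beta': [3, 2, 935], 'gamma': [43, 50]}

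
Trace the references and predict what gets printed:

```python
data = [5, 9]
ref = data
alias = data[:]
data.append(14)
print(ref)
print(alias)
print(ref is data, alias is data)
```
[5, 9, 14]
[5, 9]
True False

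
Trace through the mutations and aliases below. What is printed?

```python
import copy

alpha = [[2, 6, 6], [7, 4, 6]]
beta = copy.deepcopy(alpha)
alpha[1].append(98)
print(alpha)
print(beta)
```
[[2, 6, 6], [7, 4, 6, 98]]
[[2, 6, 6], [7, 4, 6]]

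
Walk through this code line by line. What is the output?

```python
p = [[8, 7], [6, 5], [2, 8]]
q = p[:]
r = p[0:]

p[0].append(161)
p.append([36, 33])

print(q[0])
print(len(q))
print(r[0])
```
[8, 7, 161]
3
[8, 7, 161]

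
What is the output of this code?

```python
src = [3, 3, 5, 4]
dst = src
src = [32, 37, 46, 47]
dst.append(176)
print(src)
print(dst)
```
[32, 37, 46, 47]
[3, 3, 5, 4, 176]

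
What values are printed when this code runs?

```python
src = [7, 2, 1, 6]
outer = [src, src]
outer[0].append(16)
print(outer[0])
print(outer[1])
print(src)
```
[7, 2, 1, 6, 16]
[7, 2, 1, 6, 16]
[7, 2, 1, 6, 16]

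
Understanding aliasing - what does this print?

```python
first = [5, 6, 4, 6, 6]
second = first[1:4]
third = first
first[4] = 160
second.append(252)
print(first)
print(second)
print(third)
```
[5, 6, 4, 6, 160]
[6, 4, 6, 252]
[5, 6, 4, 6, 160]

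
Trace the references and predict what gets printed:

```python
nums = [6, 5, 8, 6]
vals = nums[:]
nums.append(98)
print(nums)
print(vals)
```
[6, 5, 8, 6, 98]
[6, 5, 8, 6]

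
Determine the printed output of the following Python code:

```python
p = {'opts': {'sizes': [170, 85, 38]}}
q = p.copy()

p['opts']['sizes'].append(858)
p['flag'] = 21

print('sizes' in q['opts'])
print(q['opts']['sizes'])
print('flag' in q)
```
True
[170, 85, 38, 858]
False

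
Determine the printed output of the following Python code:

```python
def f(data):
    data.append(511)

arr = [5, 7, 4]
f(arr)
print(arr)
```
[5, 7, 4, 511]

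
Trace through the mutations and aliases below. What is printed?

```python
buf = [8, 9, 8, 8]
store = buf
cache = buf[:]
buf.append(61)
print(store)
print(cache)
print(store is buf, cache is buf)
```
[8, 9, 8, 8, 61]
[8, 9, 8, 8]
True False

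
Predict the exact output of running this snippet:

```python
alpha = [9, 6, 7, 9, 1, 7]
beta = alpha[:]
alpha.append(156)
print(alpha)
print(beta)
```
[9, 6, 7, 9, 1, 7, 156]
[9, 6, 7, 9, 1, 7]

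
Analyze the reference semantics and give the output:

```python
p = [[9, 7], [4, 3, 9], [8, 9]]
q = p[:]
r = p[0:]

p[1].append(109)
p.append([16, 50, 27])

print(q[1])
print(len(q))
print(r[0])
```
[4, 3, 9, 109]
3
[9, 7]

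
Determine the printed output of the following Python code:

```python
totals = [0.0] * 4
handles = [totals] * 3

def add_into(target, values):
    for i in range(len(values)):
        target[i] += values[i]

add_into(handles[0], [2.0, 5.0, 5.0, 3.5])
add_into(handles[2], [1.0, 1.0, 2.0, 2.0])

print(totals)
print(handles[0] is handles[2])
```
[3.0, 6.0, 7.0, 5.5]
True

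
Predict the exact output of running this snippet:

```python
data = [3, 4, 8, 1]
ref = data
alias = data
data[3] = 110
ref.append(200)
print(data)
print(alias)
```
[3, 4, 8, 110, 200]
[3, 4, 8, 110, 200]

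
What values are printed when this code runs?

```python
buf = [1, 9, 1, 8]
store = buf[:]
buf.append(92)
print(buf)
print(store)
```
[1, 9, 1, 8, 92]
[1, 9, 1, 8]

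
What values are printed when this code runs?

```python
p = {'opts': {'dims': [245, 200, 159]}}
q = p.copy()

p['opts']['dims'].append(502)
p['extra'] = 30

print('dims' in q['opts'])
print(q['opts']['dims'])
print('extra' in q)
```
True
[245, 200, 159, 502]
False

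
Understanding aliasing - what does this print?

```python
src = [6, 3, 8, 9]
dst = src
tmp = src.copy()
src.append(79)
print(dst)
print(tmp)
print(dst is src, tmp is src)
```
[6, 3, 8, 9, 79]
[6, 3, 8, 9]
True False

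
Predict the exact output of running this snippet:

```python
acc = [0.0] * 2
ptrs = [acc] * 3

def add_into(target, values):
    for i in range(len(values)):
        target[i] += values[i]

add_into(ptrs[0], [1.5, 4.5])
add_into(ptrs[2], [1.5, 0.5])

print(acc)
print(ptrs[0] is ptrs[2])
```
[3.0, 5.0]
True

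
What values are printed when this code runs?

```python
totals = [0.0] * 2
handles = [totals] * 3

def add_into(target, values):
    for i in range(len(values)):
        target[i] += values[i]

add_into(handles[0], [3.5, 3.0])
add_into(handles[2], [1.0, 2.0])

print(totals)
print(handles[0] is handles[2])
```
[4.5, 5.0]
True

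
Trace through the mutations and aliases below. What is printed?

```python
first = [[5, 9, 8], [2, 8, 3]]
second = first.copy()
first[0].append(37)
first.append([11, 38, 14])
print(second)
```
[[5, 9, 8, 37], [2, 8, 3]]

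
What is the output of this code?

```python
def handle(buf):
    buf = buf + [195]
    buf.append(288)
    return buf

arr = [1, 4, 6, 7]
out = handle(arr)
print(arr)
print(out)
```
[1, 4, 6, 7]
[1, 4, 6, 7, 195, 288]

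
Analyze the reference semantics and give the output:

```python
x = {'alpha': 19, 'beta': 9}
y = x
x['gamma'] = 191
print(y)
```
{'alpha': 19, 'beta': 9, 'gamma': 191}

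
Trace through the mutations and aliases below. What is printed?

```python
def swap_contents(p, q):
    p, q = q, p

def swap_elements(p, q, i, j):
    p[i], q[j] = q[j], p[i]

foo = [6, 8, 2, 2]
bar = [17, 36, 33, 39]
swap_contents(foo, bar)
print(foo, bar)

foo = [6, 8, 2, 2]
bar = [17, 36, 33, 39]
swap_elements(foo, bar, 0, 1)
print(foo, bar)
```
[6, 8, 2, 2] [17, 36, 33, 39]
[36, 8, 2, 2] [17, 6, 33, 39]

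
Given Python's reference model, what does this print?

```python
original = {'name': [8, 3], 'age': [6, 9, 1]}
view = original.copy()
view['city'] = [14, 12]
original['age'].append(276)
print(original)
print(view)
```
{'name': [8, 3], 'age': [6, 9, 1, 276]}
{'name': [8, 3], 'age': [6, 9, 1, 276], 'city': [14, 12]}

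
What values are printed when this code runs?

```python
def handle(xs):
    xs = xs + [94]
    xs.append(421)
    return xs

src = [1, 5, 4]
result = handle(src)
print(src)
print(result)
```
[1, 5, 4]
[1, 5, 4, 94, 421]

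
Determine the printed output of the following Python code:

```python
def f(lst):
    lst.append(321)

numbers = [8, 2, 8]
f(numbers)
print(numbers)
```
[8, 2, 8, 321]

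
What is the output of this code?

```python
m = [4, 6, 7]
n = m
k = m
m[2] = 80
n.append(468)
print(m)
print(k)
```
[4, 6, 80, 468]
[4, 6, 80, 468]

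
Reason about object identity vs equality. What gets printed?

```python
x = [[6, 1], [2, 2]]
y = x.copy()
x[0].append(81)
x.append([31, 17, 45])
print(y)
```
[[6, 1, 81], [2, 2]]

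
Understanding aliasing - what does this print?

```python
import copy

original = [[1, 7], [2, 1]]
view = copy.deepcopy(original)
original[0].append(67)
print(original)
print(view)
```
[[1, 7, 67], [2, 1]]
[[1, 7], [2, 1]]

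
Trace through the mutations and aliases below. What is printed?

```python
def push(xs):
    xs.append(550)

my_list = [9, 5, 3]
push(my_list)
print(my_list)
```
[9, 5, 3, 550]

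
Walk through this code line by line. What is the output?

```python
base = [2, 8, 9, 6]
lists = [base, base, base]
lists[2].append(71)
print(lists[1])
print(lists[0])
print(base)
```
[2, 8, 9, 6, 71]
[2, 8, 9, 6, 71]
[2, 8, 9, 6, 71]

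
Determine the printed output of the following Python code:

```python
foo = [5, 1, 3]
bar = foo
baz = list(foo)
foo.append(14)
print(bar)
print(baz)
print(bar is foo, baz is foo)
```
[5, 1, 3, 14]
[5, 1, 3]
True False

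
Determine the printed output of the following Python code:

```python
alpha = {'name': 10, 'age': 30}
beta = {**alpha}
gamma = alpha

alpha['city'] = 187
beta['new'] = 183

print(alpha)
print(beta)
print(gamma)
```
{'name': 10, 'age': 30, 'city': 187}
{'name': 10, 'age': 30, 'new': 183}
{'name': 10, 'age': 30, 'city': 187}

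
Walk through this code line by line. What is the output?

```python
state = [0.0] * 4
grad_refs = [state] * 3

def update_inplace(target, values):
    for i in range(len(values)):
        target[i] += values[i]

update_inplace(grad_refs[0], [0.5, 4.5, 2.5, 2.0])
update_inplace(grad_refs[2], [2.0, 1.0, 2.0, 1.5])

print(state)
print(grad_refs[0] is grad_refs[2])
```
[2.5, 5.5, 4.5, 3.5]
True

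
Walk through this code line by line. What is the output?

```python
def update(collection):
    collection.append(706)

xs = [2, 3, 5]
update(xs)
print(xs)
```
[2, 3, 5, 706]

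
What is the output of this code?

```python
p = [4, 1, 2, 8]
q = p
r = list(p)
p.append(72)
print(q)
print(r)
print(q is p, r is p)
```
[4, 1, 2, 8, 72]
[4, 1, 2, 8]
True False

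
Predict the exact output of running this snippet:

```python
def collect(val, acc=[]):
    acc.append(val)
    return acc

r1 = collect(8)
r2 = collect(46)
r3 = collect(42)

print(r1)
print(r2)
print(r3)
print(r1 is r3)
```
[8, 46, 42]
[8, 46, 42]
[8, 46, 42]
True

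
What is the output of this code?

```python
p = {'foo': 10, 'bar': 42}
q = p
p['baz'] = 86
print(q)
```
{'foo': 10, 'bar': 42, 'baz': 86}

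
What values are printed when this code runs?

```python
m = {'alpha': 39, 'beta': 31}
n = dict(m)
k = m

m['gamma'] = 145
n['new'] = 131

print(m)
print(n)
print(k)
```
{'alpha': 39, 'beta': 31, 'gamma': 145}
{'alpha': 39, 'beta': 31, 'new': 131}
{'alpha': 39, 'beta': 31, 'gamma': 145}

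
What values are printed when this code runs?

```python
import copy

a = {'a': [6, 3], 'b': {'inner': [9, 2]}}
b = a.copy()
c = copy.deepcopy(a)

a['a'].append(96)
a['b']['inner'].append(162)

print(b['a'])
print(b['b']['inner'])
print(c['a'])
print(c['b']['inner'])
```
[6, 3, 96]
[9, 2, 162]
[6, 3]
[9, 2]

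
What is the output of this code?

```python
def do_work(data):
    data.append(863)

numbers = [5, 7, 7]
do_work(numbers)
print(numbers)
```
[5, 7, 7, 863]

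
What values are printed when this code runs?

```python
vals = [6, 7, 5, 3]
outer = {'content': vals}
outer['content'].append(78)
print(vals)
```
[6, 7, 5, 3, 78]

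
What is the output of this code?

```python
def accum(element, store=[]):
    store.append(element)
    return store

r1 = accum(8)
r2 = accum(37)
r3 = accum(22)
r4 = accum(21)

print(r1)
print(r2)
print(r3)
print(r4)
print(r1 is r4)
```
[8, 37, 22, 21]
[8, 37, 22, 21]
[8, 37, 22, 21]
[8, 37, 22, 21]
True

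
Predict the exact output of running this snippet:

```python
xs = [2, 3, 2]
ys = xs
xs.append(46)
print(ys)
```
[2, 3, 2, 46]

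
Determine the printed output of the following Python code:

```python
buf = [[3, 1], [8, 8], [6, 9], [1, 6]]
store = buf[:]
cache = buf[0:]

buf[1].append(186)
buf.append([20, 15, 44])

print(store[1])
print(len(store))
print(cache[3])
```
[8, 8, 186]
4
[1, 6]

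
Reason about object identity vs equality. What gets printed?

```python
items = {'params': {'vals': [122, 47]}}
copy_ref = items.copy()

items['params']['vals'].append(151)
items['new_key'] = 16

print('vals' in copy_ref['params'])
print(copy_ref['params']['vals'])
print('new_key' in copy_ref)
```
True
[122, 47, 151]
False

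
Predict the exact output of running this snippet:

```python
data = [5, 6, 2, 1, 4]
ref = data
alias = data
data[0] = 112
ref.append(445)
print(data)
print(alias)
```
[112, 6, 2, 1, 4, 445]
[112, 6, 2, 1, 4, 445]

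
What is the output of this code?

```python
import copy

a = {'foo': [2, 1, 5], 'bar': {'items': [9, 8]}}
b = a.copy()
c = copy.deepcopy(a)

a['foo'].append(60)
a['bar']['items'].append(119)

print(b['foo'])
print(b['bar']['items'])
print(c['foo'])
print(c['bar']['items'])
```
[2, 1, 5, 60]
[9, 8, 119]
[2, 1, 5]
[9, 8]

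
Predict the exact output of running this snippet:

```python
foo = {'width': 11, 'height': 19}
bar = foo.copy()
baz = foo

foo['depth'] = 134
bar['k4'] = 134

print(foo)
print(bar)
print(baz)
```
{'width': 11, 'height': 19, 'depth': 134}
{'width': 11, 'height': 19, 'k4': 134}
{'width': 11, 'height': 19, 'depth': 134}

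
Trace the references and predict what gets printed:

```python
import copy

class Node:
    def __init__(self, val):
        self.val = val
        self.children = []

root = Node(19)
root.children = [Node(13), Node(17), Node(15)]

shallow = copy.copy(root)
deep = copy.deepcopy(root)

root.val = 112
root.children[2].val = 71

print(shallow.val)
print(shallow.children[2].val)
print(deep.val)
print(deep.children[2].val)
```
19
71
19
15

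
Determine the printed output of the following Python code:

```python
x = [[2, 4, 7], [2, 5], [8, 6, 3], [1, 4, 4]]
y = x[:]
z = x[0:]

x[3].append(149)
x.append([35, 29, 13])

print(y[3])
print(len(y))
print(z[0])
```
[1, 4, 4, 149]
4
[2, 4, 7]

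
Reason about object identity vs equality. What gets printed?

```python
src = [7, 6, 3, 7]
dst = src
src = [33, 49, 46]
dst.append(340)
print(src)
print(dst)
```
[33, 49, 46]
[7, 6, 3, 7, 340]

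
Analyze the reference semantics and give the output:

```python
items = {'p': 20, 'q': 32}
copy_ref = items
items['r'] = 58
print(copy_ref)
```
{'p': 20, 'q': 32, 'r': 58}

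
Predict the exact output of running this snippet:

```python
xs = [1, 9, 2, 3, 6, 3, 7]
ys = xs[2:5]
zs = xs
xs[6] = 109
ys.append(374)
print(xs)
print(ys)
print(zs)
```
[1, 9, 2, 3, 6, 3, 109]
[2, 3, 6, 374]
[1, 9, 2, 3, 6, 3, 109]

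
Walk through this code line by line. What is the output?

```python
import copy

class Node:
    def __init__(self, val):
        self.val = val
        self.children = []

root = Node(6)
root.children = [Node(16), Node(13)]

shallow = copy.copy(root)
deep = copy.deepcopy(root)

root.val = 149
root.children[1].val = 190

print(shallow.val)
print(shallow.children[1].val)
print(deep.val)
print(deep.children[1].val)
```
6
190
6
13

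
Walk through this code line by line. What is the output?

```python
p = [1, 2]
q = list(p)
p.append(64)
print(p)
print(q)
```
[1, 2, 64]
[1, 2]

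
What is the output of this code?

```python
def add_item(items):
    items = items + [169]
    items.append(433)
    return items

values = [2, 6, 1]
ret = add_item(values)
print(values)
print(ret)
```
[2, 6, 1]
[2, 6, 1, 169, 433]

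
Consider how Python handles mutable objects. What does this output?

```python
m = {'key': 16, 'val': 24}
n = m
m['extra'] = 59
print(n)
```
{'key': 16, 'val': 24, 'extra': 59}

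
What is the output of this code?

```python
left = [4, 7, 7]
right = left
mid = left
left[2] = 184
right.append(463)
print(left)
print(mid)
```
[4, 7, 184, 463]
[4, 7, 184, 463]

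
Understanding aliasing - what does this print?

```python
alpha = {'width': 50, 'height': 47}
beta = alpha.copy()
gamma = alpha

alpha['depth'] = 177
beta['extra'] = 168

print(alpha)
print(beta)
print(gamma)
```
{'width': 50, 'height': 47, 'depth': 177}
{'width': 50, 'height': 47, 'extra': 168}
{'width': 50, 'height': 47, 'depth': 177}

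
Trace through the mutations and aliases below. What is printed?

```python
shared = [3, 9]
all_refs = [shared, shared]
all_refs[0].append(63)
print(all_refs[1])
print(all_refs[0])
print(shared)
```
[3, 9, 63]
[3, 9, 63]
[3, 9, 63]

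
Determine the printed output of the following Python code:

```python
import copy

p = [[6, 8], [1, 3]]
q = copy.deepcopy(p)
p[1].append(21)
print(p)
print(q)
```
[[6, 8], [1, 3, 21]]
[[6, 8], [1, 3]]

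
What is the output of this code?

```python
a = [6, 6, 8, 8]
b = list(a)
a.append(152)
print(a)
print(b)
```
[6, 6, 8, 8, 152]
[6, 6, 8, 8]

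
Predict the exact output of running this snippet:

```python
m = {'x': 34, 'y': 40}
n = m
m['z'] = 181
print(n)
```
{'x': 34, 'y': 40, 'z': 181}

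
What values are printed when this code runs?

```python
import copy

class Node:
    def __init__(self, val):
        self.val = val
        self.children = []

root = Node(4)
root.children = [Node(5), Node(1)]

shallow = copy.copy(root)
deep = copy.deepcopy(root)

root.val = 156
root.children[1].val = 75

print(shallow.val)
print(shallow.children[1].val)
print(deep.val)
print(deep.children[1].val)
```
4
75
4
1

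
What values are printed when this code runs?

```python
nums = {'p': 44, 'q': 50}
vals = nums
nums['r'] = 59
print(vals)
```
{'p': 44, 'q': 50, 'r': 59}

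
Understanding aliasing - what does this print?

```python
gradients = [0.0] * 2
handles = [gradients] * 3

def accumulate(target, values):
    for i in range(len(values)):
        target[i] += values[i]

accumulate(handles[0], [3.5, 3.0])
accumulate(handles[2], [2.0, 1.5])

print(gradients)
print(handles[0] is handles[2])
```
[5.5, 4.5]
True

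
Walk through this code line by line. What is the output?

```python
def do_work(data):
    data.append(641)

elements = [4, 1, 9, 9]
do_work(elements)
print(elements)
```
[4, 1, 9, 9, 641]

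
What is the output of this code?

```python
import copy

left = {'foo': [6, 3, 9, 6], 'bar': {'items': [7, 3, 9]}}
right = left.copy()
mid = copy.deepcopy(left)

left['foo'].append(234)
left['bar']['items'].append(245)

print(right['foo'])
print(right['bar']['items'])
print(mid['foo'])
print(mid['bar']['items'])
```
[6, 3, 9, 6, 234]
[7, 3, 9, 245]
[6, 3, 9, 6]
[7, 3, 9]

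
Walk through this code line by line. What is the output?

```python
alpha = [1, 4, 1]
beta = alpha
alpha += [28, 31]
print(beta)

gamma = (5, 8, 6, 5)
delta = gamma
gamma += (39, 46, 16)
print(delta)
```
[1, 4, 1, 28, 31]
(5, 8, 6, 5)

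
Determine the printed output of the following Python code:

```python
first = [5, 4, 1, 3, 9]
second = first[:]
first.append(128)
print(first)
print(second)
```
[5, 4, 1, 3, 9, 128]
[5, 4, 1, 3, 9]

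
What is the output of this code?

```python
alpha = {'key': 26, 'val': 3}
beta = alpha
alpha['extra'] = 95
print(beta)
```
{'key': 26, 'val': 3, 'extra': 95}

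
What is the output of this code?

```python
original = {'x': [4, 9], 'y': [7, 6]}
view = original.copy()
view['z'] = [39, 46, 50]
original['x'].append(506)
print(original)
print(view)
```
{'x': [4, 9, 506], 'y': [7, 6]}
{'x': [4, 9, 506], 'y': [7, 6], 'z': [39, 46, 50]}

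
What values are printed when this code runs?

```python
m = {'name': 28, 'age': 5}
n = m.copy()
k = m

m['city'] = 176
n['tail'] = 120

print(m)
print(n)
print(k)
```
{'name': 28, 'age': 5, 'city': 176}
{'name': 28, 'age': 5, 'tail': 120}
{'name': 28, 'age': 5, 'city': 176}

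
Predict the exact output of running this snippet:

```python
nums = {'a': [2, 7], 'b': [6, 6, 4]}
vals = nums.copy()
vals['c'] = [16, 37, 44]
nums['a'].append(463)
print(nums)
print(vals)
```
{'a': [2, 7, 463], 'b': [6, 6, 4]}
{'a': [2, 7, 463], 'b': [6, 6, 4], 'c': [16, 37, 44]}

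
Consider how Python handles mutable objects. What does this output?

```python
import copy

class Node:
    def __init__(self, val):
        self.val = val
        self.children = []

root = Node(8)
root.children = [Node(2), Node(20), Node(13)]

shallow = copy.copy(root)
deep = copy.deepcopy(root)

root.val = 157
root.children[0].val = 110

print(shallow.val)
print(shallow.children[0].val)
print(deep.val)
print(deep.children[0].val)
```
8
110
8
2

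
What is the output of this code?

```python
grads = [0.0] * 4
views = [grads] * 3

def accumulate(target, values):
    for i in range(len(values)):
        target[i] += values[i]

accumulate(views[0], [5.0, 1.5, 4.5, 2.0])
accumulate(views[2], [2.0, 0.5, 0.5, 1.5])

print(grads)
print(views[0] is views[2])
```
[7.0, 2.0, 5.0, 3.5]
True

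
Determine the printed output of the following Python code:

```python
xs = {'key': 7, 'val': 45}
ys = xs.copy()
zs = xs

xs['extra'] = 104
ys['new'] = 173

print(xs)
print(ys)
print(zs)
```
{'key': 7, 'val': 45, 'extra': 104}
{'key': 7, 'val': 45, 'new': 173}
{'key': 7, 'val': 45, 'extra': 104}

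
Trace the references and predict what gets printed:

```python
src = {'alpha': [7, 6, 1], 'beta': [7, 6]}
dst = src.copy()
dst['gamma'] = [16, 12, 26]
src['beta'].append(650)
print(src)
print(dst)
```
{'alpha': [7, 6, 1], 'beta': [7, 6, 650]}
{'alpha': [7, 6, 1], 'beta': [7, 6, 650], 'gamma': [16, 12, 26]}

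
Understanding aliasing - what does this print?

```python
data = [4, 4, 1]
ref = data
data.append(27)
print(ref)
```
[4, 4, 1, 27]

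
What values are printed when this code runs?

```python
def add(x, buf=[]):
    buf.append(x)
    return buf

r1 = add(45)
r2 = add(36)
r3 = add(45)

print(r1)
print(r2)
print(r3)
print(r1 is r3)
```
[45, 36, 45]
[45, 36, 45]
[45, 36, 45]
True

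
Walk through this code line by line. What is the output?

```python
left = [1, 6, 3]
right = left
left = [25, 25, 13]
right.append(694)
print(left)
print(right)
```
[25, 25, 13]
[1, 6, 3, 694]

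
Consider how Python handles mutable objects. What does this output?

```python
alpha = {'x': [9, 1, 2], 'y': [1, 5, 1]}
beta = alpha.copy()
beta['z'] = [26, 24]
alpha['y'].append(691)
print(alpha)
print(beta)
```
{'x': [9, 1, 2], 'y': [1, 5, 1, 691]}
{'x': [9, 1, 2], 'y': [1, 5, 1, 691], 'z': [26, 24]}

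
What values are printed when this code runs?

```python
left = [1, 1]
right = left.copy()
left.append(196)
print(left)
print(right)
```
[1, 1, 196]
[1, 1]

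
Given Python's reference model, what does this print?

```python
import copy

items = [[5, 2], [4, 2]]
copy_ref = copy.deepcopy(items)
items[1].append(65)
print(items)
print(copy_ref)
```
[[5, 2], [4, 2, 65]]
[[5, 2], [4, 2]]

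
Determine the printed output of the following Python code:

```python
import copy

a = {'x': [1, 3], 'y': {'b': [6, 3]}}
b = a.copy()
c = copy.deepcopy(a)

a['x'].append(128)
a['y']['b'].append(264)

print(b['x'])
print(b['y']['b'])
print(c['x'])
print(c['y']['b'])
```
[1, 3, 128]
[6, 3, 264]
[1, 3]
[6, 3]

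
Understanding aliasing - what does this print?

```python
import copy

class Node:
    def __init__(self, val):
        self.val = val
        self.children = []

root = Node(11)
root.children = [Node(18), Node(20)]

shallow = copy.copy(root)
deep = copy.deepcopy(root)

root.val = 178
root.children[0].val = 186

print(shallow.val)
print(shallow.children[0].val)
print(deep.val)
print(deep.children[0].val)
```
11
186
11
18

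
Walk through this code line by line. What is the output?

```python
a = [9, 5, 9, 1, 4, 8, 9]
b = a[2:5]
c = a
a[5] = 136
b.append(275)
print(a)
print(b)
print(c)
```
[9, 5, 9, 1, 4, 136, 9]
[9, 1, 4, 275]
[9, 5, 9, 1, 4, 136, 9]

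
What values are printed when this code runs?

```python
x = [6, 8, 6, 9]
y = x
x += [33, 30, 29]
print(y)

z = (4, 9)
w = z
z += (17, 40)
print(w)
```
[6, 8, 6, 9, 33, 30, 29]
(4, 9)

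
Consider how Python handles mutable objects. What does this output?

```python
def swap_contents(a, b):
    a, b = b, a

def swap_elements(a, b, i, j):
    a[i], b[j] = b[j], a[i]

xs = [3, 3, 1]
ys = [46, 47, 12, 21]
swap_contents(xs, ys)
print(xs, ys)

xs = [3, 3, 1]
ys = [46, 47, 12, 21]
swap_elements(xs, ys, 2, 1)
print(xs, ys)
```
[3, 3, 1] [46, 47, 12, 21]
[3, 3, 47] [46, 1, 12, 21]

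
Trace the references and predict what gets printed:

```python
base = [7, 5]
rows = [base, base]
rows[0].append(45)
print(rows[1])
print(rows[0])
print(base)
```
[7, 5, 45]
[7, 5, 45]
[7, 5, 45]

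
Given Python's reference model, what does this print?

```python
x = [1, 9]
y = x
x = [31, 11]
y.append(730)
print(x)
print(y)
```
[31, 11]
[1, 9, 730]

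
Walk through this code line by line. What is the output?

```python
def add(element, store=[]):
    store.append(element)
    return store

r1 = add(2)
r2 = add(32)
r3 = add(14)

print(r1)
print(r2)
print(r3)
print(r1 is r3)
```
[2, 32, 14]
[2, 32, 14]
[2, 32, 14]
True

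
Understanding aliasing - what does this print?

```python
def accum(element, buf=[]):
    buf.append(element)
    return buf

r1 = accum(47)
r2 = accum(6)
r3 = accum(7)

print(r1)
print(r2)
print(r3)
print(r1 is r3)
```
[47, 6, 7]
[47, 6, 7]
[47, 6, 7]
True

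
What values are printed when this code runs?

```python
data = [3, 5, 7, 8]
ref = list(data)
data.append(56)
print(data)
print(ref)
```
[3, 5, 7, 8, 56]
[3, 5, 7, 8]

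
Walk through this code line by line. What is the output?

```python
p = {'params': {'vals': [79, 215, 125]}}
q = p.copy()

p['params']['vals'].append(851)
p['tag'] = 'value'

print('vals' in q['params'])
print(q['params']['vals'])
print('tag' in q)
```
True
[79, 215, 125, 851]
False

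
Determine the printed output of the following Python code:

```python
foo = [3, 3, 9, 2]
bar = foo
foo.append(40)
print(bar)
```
[3, 3, 9, 2, 40]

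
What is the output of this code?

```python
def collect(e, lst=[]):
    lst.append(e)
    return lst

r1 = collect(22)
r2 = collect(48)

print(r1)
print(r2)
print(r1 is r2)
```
[22, 48]
[22, 48]
True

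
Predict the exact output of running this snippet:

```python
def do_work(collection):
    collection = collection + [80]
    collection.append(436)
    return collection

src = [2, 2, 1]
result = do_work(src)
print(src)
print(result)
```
[2, 2, 1]
[2, 2, 1, 80, 436]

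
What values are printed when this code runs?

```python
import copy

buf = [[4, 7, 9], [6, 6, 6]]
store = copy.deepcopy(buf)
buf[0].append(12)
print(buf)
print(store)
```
[[4, 7, 9, 12], [6, 6, 6]]
[[4, 7, 9], [6, 6, 6]]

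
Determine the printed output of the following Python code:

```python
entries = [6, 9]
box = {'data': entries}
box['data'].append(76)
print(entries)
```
[6, 9, 76]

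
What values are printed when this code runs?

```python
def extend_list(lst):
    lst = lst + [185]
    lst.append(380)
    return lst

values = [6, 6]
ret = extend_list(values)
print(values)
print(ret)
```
[6, 6]
[6, 6, 185, 380]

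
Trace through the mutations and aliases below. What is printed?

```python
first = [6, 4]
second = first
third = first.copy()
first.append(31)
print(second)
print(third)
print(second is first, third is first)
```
[6, 4, 31]
[6, 4]
True False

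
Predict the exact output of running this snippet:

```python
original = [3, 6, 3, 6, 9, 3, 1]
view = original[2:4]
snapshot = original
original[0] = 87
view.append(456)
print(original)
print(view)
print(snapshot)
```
[87, 6, 3, 6, 9, 3, 1]
[3, 6, 456]
[87, 6, 3, 6, 9, 3, 1]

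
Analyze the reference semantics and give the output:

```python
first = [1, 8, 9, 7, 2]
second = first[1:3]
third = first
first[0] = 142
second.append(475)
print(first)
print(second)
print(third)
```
[142, 8, 9, 7, 2]
[8, 9, 475]
[142, 8, 9, 7, 2]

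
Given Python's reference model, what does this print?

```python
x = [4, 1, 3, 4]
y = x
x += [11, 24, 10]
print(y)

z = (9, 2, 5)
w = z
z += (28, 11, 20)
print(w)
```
[4, 1, 3, 4, 11, 24, 10]
(9, 2, 5)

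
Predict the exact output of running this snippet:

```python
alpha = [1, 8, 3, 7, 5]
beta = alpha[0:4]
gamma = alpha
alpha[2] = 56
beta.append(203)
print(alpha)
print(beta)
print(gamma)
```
[1, 8, 56, 7, 5]
[1, 8, 3, 7, 203]
[1, 8, 56, 7, 5]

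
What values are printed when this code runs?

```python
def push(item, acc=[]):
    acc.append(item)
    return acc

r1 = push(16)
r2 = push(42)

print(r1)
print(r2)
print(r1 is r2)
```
[16, 42]
[16, 42]
True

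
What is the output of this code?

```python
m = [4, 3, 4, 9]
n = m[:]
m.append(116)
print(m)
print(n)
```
[4, 3, 4, 9, 116]
[4, 3, 4, 9]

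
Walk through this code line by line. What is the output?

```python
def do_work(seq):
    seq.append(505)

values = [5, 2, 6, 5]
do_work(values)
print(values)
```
[5, 2, 6, 5, 505]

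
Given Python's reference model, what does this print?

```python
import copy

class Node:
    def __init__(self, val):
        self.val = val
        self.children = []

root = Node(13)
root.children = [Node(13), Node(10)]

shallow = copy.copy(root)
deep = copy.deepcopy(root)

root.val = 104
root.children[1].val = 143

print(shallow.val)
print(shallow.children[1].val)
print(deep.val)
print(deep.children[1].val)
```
13
143
13
10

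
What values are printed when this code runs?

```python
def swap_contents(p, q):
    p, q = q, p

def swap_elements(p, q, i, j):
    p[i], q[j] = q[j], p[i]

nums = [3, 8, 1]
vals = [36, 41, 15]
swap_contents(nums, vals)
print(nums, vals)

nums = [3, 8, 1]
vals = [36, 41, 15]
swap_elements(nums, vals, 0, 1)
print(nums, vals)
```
[3, 8, 1] [36, 41, 15]
[41, 8, 1] [36, 3, 15]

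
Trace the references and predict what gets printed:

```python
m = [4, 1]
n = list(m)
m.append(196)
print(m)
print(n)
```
[4, 1, 196]
[4, 1]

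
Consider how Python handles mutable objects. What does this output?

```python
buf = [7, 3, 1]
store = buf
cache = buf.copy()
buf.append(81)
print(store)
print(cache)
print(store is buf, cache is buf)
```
[7, 3, 1, 81]
[7, 3, 1]
True False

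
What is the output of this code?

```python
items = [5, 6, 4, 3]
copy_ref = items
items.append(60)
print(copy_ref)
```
[5, 6, 4, 3, 60]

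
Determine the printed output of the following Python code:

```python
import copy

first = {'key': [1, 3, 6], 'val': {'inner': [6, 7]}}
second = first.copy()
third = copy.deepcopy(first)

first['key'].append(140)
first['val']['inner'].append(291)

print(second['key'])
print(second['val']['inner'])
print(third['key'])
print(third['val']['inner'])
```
[1, 3, 6, 140]
[6, 7, 291]
[1, 3, 6]
[6, 7]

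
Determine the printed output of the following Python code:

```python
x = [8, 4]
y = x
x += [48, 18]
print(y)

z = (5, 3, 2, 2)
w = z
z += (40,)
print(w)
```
[8, 4, 48, 18]
(5, 3, 2, 2)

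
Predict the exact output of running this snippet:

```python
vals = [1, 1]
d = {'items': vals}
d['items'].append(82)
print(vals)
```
[1, 1, 82]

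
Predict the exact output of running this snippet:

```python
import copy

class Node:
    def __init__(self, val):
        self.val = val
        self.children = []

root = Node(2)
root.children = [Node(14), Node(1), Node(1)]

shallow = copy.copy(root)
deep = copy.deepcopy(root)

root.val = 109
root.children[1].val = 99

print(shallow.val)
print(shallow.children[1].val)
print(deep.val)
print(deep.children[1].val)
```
2
99
2
1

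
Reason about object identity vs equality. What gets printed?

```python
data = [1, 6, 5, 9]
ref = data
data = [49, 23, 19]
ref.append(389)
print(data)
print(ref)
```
[49, 23, 19]
[1, 6, 5, 9, 389]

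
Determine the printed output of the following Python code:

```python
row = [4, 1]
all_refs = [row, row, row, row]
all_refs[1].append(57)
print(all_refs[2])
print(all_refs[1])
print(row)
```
[4, 1, 57]
[4, 1, 57]
[4, 1, 57]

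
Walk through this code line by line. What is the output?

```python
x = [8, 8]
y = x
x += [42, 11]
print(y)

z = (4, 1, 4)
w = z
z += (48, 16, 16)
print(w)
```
[8, 8, 42, 11]
(4, 1, 4)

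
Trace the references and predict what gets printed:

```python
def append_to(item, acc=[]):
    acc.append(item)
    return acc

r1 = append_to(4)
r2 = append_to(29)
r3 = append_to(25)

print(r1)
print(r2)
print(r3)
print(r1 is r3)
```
[4, 29, 25]
[4, 29, 25]
[4, 29, 25]
True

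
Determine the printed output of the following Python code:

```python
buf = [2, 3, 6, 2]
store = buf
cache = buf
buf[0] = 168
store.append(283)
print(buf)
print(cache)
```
[168, 3, 6, 2, 283]
[168, 3, 6, 2, 283]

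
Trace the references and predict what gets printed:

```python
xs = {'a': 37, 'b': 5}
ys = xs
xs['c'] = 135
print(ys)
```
{'a': 37, 'b': 5, 'c': 135}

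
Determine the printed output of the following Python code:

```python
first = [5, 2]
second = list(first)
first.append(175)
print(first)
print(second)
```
[5, 2, 175]
[5, 2]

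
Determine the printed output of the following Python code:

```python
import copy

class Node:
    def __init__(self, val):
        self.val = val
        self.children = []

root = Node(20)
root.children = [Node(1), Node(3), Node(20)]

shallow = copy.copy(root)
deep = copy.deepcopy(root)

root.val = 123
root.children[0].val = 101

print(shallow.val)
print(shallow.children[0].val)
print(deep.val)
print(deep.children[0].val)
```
20
101
20
1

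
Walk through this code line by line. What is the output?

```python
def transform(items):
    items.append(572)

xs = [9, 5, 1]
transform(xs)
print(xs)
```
[9, 5, 1, 572]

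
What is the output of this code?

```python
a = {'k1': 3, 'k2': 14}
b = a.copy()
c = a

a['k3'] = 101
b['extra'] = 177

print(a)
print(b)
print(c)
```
{'k1': 3, 'k2': 14, 'k3': 101}
{'k1': 3, 'k2': 14, 'extra': 177}
{'k1': 3, 'k2': 14, 'k3': 101}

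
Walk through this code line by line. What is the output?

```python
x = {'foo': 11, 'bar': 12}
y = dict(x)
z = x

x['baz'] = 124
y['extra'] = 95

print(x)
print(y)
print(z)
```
{'foo': 11, 'bar': 12, 'baz': 124}
{'foo': 11, 'bar': 12, 'extra': 95}
{'foo': 11, 'bar': 12, 'baz': 124}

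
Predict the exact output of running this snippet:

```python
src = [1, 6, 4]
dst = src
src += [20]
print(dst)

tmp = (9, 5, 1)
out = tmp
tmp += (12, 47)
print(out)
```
[1, 6, 4, 20]
(9, 5, 1)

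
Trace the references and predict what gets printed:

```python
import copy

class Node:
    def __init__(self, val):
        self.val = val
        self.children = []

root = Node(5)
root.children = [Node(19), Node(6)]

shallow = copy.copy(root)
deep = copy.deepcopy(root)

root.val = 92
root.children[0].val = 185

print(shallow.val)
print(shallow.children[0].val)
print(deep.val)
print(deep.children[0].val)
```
5
185
5
19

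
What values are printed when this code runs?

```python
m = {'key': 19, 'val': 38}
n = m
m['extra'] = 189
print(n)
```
{'key': 19, 'val': 38, 'extra': 189}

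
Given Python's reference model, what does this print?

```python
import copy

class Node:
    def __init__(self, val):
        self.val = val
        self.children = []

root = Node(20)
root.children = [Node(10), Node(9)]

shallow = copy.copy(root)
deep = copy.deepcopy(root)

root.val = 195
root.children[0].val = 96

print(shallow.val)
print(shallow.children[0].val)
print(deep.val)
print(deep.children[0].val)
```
20
96
20
10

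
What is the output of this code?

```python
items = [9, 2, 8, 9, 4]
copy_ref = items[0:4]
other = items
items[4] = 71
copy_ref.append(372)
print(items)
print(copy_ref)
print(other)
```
[9, 2, 8, 9, 71]
[9, 2, 8, 9, 372]
[9, 2, 8, 9, 71]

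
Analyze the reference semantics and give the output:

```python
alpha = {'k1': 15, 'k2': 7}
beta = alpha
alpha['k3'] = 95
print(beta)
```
{'k1': 15, 'k2': 7, 'k3': 95}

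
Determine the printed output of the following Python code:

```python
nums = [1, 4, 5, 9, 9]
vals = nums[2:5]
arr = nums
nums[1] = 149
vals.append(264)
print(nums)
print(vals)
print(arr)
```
[1, 149, 5, 9, 9]
[5, 9, 9, 264]
[1, 149, 5, 9, 9]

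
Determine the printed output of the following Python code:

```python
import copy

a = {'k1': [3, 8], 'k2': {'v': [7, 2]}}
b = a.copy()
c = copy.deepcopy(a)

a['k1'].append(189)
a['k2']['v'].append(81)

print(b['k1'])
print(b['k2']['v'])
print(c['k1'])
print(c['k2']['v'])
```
[3, 8, 189]
[7, 2, 81]
[3, 8]
[7, 2]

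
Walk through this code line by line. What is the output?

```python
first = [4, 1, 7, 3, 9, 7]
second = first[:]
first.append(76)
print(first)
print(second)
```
[4, 1, 7, 3, 9, 7, 76]
[4, 1, 7, 3, 9, 7]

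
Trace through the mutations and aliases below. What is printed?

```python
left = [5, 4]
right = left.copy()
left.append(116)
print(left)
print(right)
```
[5, 4, 116]
[5, 4]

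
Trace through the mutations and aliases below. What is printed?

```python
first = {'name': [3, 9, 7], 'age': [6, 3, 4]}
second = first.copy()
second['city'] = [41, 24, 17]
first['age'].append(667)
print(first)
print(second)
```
{'name': [3, 9, 7], 'age': [6, 3, 4, 667]}
{'name': [3, 9, 7], 'age': [6, 3, 4, 667], 'city': [41, 24, 17]}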